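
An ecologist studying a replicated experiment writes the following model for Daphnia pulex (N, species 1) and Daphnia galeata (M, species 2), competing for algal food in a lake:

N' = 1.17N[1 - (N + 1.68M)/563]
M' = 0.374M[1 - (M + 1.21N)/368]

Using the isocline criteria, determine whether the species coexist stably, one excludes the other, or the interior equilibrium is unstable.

unstable coexistence (outcome depends on initial conditions)

Compare the nullcline intercepts: K1/α12 = 563/1.68 = 335 < K2 = 368; K2/α21 = 368/1.21 = 304 < K1 = 563.
Since both are reversed, neither can invade when rare; the interior point is a saddle.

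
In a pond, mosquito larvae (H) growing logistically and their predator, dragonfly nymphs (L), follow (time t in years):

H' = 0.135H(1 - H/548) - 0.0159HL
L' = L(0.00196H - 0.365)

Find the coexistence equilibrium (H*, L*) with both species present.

From dL/dt = 0 with L > 0: 0.00196H* = 0.365, so H* = 186.
Substitute into dH/dt = 0: 0.135(1 - 186/548) = 0.0159L*.
The bracket is 0.66, giving L* = 0.0891/0.0159 = 5.61.

H* ≈ 186, L* ≈ 5.61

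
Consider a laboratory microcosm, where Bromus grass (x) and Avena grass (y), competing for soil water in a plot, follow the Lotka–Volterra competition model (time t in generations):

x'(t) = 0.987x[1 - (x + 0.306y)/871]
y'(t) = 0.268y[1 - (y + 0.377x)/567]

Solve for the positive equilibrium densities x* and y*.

x* ≈ 788, y* ≈ 270

Setting both brackets to zero gives the nullclines x + 0.306y = 871 and 0.377x + y = 567.
Substituting y = 567 - 0.377x into the first: x(1 - 0.306·0.377) = 871 - 0.306·567.
So x* = 697/0.885 = 788, and then y* = 567 - 0.377·788 = 270.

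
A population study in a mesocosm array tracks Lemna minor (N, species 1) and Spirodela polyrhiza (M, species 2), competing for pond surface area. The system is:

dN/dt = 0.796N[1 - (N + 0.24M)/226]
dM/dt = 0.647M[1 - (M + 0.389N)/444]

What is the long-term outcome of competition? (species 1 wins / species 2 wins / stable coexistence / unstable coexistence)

Compare the nullcline intercepts: K1/α12 = 226/0.24 = 942 > K2 = 444; K2/α21 = 444/0.389 = 1140 > K1 = 226.
Since both inequalities hold, each species can invade when rare, so the interior equilibrium is stable.

stable coexistence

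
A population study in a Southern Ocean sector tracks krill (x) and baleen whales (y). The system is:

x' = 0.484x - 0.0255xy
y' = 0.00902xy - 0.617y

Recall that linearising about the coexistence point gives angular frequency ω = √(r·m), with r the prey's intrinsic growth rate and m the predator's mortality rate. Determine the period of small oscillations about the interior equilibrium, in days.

T ≈ 11.5 days

Here r = 0.484 and m = 0.617, so r·m = 0.299.
ω = √0.299 = 0.546 per day, hence T = 2π/ω ≈ 11.5 days.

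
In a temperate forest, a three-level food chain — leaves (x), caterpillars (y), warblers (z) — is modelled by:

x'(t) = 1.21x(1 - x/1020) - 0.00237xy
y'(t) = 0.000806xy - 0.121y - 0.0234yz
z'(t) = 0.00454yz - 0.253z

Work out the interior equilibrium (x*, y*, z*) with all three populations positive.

From dz/dt = 0: 0.00454y* = 0.253, so y* = 55.7.
From dx/dt = 0: 1.21(1 - x*/1020) = 0.00237·55.7, giving x* = 1020·(1 - 0.109) = 909.
From dy/dt = 0: 0.000806·909 - 0.121 = 0.0234z*, so z* = 0.611/0.0234 = 26.1.

x* ≈ 909, y* ≈ 55.7, z* ≈ 26.1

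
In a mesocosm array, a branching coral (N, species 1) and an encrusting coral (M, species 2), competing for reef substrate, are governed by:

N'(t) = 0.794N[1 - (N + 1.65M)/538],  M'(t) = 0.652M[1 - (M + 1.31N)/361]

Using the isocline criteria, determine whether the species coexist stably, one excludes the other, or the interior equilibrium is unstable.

unstable coexistence (outcome depends on initial conditions)

Compare the nullcline intercepts: K1/α12 = 538/1.65 = 326 < K2 = 361; K2/α21 = 361/1.31 = 276 < K1 = 538.
Since both are reversed, neither can invade when rare; the interior point is a saddle.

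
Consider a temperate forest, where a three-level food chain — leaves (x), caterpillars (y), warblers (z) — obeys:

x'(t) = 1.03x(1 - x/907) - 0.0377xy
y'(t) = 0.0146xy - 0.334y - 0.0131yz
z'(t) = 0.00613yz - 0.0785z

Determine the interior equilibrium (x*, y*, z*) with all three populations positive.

x* ≈ 482, y* ≈ 12.8, z* ≈ 512

From dz/dt = 0: 0.00613y* = 0.0785, so y* = 12.8.
From dx/dt = 0: 1.03(1 - x*/907) = 0.0377·12.8, giving x* = 907·(1 - 0.469) = 482.
From dy/dt = 0: 0.0146·482 - 0.334 = 0.0131z*, so z* = 6.7/0.0131 = 512.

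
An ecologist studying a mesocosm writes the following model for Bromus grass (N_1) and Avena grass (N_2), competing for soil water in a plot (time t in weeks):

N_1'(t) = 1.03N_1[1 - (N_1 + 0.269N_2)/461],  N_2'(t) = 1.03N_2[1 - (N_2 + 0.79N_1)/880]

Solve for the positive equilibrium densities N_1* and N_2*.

Setting both brackets to zero gives the nullclines N_1 + 0.269N_2 = 461 and 0.79N_1 + N_2 = 880.
Substituting N_2 = 880 - 0.79N_1 into the first: N_1(1 - 0.269·0.79) = 461 - 0.269·880.
So N_1* = 224/0.787 = 285, and then N_2* = 880 - 0.79·285 = 655.

N_1* ≈ 285, N_2* ≈ 655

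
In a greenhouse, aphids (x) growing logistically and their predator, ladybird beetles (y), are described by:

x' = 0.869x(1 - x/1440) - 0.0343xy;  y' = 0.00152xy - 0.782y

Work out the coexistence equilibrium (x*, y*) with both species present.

From dy/dt = 0 with y > 0: 0.00152x* = 0.782, so x* = 514.
Substitute into dx/dt = 0: 0.869(1 - 514/1440) = 0.0343y*.
The bracket is 0.643, giving y* = 0.559/0.0343 = 16.3.

x* ≈ 514, y* ≈ 16.3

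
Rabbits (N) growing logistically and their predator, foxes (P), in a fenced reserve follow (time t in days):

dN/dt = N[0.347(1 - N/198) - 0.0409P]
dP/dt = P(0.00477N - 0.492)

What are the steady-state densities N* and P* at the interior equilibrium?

N* ≈ 103, P* ≈ 4.06

From dP/dt = 0 with P > 0: 0.00477N* = 0.492, so N* = 103.
Substitute into dN/dt = 0: 0.347(1 - 103/198) = 0.0409P*.
The bracket is 0.479, giving P* = 0.166/0.0409 = 4.06.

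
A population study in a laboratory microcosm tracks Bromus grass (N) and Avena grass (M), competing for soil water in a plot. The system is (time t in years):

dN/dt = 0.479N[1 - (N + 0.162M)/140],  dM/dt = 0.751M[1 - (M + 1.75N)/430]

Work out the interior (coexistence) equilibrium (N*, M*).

Setting both brackets to zero gives the nullclines N + 0.162M = 140 and 1.75N + M = 430.
Substituting M = 430 - 1.75N into the first: N(1 - 0.162·1.75) = 140 - 0.162·430.
So N* = 70.3/0.716 = 98.2, and then M* = 430 - 1.75·98.2 = 258.

N* ≈ 98.2, M* ≈ 258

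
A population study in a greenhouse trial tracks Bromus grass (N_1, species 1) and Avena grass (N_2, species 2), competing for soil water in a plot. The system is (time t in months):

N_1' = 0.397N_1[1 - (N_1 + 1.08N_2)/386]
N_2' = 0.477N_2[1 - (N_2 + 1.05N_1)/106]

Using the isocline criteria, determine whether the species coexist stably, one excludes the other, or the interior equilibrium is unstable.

Compare the nullcline intercepts: K1/α12 = 386/1.08 = 357 > K2 = 106; K2/α21 = 106/1.05 = 101 < K1 = 386.
Since the inequalities point opposite ways, species 1 can invade but species 2 cannot.

species 1 excludes species 2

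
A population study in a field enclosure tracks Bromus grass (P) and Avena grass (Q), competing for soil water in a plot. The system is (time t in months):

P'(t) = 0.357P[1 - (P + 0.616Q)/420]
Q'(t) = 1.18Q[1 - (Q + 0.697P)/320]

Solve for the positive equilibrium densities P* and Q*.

P* ≈ 391, Q* ≈ 47.8

Setting both brackets to zero gives the nullclines P + 0.616Q = 420 and 0.697P + Q = 320.
Substituting Q = 320 - 0.697P into the first: P(1 - 0.616·0.697) = 420 - 0.616·320.
So P* = 223/0.571 = 391, and then Q* = 320 - 0.697·391 = 47.8.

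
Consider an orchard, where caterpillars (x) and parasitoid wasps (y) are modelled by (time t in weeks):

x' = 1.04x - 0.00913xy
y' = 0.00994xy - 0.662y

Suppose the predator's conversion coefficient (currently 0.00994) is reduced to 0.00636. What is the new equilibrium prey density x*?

x* ≈ 104

At the interior fixed point, setting dy/dt = 0 with y > 0 fixes x* = (predator death rate)/(xy coefficient) — independent of the other coefficients.
With the change, x* = 0.662/0.00636 = 104; it rises from 66.6.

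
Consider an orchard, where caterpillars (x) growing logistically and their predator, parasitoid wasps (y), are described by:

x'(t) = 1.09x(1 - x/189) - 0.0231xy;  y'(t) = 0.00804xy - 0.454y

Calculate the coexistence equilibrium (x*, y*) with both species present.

x* ≈ 56.5, y* ≈ 33.1

From dy/dt = 0 with y > 0: 0.00804x* = 0.454, so x* = 56.5.
Substitute into dx/dt = 0: 1.09(1 - 56.5/189) = 0.0231y*.
The bracket is 0.701, giving y* = 0.764/0.0231 = 33.1.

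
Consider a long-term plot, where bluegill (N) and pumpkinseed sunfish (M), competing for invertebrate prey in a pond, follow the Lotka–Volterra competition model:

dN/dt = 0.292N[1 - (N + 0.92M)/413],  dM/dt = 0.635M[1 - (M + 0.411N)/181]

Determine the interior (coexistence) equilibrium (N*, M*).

Setting both brackets to zero gives the nullclines N + 0.92M = 413 and 0.411N + M = 181.
Substituting M = 181 - 0.411N into the first: N(1 - 0.92·0.411) = 413 - 0.92·181.
So N* = 246/0.622 = 396, and then M* = 181 - 0.411·396 = 18.1.

N* ≈ 396, M* ≈ 18.1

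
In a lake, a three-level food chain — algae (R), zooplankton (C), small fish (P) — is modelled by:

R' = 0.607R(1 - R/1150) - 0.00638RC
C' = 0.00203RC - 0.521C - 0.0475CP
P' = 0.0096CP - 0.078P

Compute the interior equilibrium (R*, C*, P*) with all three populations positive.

From dP/dt = 0: 0.0096C* = 0.078, so C* = 8.12.
From dR/dt = 0: 0.607(1 - R*/1150) = 0.00638·8.12, giving R* = 1150·(1 - 0.0854) = 1050.
From dC/dt = 0: 0.00203·1050 - 0.521 = 0.0475P*, so P* = 1.61/0.0475 = 34.

R* ≈ 1050, C* ≈ 8.12, P* ≈ 34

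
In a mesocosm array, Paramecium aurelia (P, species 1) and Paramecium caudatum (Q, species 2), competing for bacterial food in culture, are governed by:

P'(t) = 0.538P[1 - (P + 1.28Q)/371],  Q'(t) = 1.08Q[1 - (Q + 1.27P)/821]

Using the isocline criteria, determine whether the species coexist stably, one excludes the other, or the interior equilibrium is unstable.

species 2 excludes species 1

Compare the nullcline intercepts: K1/α12 = 371/1.28 = 290 < K2 = 821; K2/α21 = 821/1.27 = 646 > K1 = 371.
Since the inequalities point opposite ways, species 2 can invade but species 1 cannot.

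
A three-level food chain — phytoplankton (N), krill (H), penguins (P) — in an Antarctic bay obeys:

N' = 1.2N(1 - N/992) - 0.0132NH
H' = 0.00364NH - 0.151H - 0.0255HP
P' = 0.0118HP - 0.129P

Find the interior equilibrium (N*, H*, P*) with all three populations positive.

N* ≈ 873, H* ≈ 10.9, P* ≈ 119

From dP/dt = 0: 0.0118H* = 0.129, so H* = 10.9.
From dN/dt = 0: 1.2(1 - N*/992) = 0.0132·10.9, giving N* = 992·(1 - 0.12) = 873.
From dH/dt = 0: 0.00364·873 - 0.151 = 0.0255P*, so P* = 3.03/0.0255 = 119.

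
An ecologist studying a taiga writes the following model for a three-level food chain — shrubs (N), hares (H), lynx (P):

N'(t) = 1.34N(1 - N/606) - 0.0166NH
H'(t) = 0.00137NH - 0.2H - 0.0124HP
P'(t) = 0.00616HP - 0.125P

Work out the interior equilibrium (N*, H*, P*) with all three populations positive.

From dP/dt = 0: 0.00616H* = 0.125, so H* = 20.3.
From dN/dt = 0: 1.34(1 - N*/606) = 0.0166·20.3, giving N* = 606·(1 - 0.251) = 454.
From dH/dt = 0: 0.00137·454 - 0.2 = 0.0124P*, so P* = 0.422/0.0124 = 34.

N* ≈ 454, H* ≈ 20.3, P* ≈ 34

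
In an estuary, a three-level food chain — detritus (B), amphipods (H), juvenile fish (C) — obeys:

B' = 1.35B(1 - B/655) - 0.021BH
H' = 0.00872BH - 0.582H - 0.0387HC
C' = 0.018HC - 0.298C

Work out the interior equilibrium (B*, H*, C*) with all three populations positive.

From dC/dt = 0: 0.018H* = 0.298, so H* = 16.6.
From dB/dt = 0: 1.35(1 - B*/655) = 0.021·16.6, giving B* = 655·(1 - 0.258) = 486.
From dH/dt = 0: 0.00872·486 - 0.582 = 0.0387C*, so C* = 3.66/0.0387 = 94.5.

B* ≈ 486, H* ≈ 16.6, C* ≈ 94.5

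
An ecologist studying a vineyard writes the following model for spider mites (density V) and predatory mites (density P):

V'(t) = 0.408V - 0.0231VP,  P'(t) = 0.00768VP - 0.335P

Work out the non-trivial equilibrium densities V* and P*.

Set dP/dt = 0 with P > 0: 0.00768V - 0.335 = 0, so V* = 0.335/0.00768 = 43.6.
Set dV/dt = 0 with V > 0: 0.408 - 0.0231P = 0, so P* = 0.408/0.0231 = 17.7.

V* ≈ 43.6, P* ≈ 17.7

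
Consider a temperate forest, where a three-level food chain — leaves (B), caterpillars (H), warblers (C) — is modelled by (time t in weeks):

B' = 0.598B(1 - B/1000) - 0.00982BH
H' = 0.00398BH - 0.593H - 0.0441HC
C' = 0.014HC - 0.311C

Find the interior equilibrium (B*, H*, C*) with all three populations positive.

B* ≈ 635, H* ≈ 22.2, C* ≈ 43.9

From dC/dt = 0: 0.014H* = 0.311, so H* = 22.2.
From dB/dt = 0: 0.598(1 - B*/1000) = 0.00982·22.2, giving B* = 1000·(1 - 0.365) = 635.
From dH/dt = 0: 0.00398·635 - 0.593 = 0.0441C*, so C* = 1.94/0.0441 = 43.9.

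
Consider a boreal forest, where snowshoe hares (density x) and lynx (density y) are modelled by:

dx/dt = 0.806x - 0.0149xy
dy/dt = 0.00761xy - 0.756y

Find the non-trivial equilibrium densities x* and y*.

Set dy/dt = 0 with y > 0: 0.00761x - 0.756 = 0, so x* = 0.756/0.00761 = 99.3.
Set dx/dt = 0 with x > 0: 0.806 - 0.0149y = 0, so y* = 0.806/0.0149 = 54.1.

x* ≈ 99.3, y* ≈ 54.1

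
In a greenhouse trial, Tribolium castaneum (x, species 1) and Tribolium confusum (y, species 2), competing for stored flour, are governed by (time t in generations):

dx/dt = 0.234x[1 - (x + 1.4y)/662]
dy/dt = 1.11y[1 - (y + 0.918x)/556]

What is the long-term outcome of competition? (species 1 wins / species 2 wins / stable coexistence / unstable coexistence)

unstable coexistence (outcome depends on initial conditions)

Compare the nullcline intercepts: K1/α12 = 662/1.4 = 473 < K2 = 556; K2/α21 = 556/0.918 = 606 < K1 = 662.
Since both are reversed, neither can invade when rare; the interior point is a saddle.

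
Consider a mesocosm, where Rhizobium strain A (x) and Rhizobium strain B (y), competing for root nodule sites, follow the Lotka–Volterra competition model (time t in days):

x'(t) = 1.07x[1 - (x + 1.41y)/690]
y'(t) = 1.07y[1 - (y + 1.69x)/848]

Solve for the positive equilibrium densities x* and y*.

Setting both brackets to zero gives the nullclines x + 1.41y = 690 and 1.69x + y = 848.
Substituting y = 848 - 1.69x into the first: x(1 - 1.41·1.69) = 690 - 1.41·848.
So x* = -506/-1.38 = 366, and then y* = 848 - 1.69·366 = 230.

x* ≈ 366, y* ≈ 230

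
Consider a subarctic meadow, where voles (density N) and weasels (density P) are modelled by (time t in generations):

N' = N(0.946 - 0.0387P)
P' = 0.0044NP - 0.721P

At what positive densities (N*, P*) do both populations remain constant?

N* ≈ 164, P* ≈ 24.4

Set dP/dt = 0 with P > 0: 0.0044N - 0.721 = 0, so N* = 0.721/0.0044 = 164.
Set dN/dt = 0 with N > 0: 0.946 - 0.0387P = 0, so P* = 0.946/0.0387 = 24.4.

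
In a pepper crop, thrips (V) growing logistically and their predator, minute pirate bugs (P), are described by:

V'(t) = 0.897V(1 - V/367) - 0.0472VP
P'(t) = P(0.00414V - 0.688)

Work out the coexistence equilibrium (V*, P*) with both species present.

V* ≈ 166, P* ≈ 10.4

From dP/dt = 0 with P > 0: 0.00414V* = 0.688, so V* = 166.
Substitute into dV/dt = 0: 0.897(1 - 166/367) = 0.0472P*.
The bracket is 0.547, giving P* = 0.491/0.0472 = 10.4.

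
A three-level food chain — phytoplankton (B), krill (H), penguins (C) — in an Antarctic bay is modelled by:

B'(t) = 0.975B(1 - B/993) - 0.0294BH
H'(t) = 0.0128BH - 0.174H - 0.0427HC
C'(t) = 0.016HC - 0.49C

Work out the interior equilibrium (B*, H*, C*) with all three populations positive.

From dC/dt = 0: 0.016H* = 0.49, so H* = 30.6.
From dB/dt = 0: 0.975(1 - B*/993) = 0.0294·30.6, giving B* = 993·(1 - 0.923) = 76.
From dH/dt = 0: 0.0128·76 - 0.174 = 0.0427C*, so C* = 0.799/0.0427 = 18.7.

B* ≈ 76, H* ≈ 30.6, C* ≈ 18.7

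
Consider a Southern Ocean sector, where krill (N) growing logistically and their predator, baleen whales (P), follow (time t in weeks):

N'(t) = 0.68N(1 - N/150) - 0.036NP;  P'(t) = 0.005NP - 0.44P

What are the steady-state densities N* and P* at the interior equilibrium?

From dP/dt = 0 with P > 0: 0.005N* = 0.44, so N* = 88.
Substitute into dN/dt = 0: 0.68(1 - 88/150) = 0.036P*.
The bracket is 0.413, giving P* = 0.281/0.036 = 7.81.

N* ≈ 88, P* ≈ 7.81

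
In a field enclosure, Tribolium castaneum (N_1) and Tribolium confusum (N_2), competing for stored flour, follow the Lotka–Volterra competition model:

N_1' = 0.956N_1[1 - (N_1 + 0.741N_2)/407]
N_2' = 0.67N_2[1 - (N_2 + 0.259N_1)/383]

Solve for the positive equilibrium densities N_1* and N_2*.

N_1* ≈ 152, N_2* ≈ 344

Setting both brackets to zero gives the nullclines N_1 + 0.741N_2 = 407 and 0.259N_1 + N_2 = 383.
Substituting N_2 = 383 - 0.259N_1 into the first: N_1(1 - 0.741·0.259) = 407 - 0.741·383.
So N_1* = 123/0.808 = 152, and then N_2* = 383 - 0.259·152 = 344.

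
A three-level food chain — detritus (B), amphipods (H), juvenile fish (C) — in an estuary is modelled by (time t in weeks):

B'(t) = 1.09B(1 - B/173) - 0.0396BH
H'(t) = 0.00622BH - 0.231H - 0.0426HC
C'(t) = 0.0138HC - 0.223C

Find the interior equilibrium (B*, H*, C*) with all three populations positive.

B* ≈ 71.4, H* ≈ 16.2, C* ≈ 5.01

From dC/dt = 0: 0.0138H* = 0.223, so H* = 16.2.
From dB/dt = 0: 1.09(1 - B*/173) = 0.0396·16.2, giving B* = 173·(1 - 0.587) = 71.4.
From dH/dt = 0: 0.00622·71.4 - 0.231 = 0.0426C*, so C* = 0.213/0.0426 = 5.01.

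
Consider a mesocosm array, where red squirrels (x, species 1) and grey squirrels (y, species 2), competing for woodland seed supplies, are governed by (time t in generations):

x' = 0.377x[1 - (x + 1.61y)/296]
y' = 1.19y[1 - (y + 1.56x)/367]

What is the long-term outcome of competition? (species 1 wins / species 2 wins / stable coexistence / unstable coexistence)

Compare the nullcline intercepts: K1/α12 = 296/1.61 = 184 < K2 = 367; K2/α21 = 367/1.56 = 235 < K1 = 296.
Since both are reversed, neither can invade when rare; the interior point is a saddle.

unstable coexistence (outcome depends on initial conditions)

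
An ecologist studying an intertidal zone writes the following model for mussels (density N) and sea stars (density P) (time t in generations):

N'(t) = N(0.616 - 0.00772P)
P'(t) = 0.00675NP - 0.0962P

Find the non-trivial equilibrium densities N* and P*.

Set dP/dt = 0 with P > 0: 0.00675N - 0.0962 = 0, so N* = 0.0962/0.00675 = 14.3.
Set dN/dt = 0 with N > 0: 0.616 - 0.00772P = 0, so P* = 0.616/0.00772 = 79.8.

N* ≈ 14.3, P* ≈ 79.8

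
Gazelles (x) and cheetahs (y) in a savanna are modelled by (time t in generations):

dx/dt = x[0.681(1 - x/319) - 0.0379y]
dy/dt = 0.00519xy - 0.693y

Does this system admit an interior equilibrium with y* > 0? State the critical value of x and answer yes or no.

The predator equation gives dy/dt > 0 only when x > 0.693/0.00519 = 134.
Without the predator, x → K = 319. Since 319 > 134, the predator can invade and persist.

Threshold x = 134; K > 134, so yes, the predator persists.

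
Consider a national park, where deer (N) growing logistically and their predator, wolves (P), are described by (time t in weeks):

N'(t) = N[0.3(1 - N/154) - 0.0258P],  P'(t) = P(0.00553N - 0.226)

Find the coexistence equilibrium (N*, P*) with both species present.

From dP/dt = 0 with P > 0: 0.00553N* = 0.226, so N* = 40.9.
Substitute into dN/dt = 0: 0.3(1 - 40.9/154) = 0.0258P*.
The bracket is 0.735, giving P* = 0.22/0.0258 = 8.54.

N* ≈ 40.9, P* ≈ 8.54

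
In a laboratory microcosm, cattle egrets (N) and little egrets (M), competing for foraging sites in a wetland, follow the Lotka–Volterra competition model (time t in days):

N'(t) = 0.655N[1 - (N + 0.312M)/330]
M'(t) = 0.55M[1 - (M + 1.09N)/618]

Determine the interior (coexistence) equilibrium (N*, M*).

N* ≈ 208, M* ≈ 391

Setting both brackets to zero gives the nullclines N + 0.312M = 330 and 1.09N + M = 618.
Substituting M = 618 - 1.09N into the first: N(1 - 0.312·1.09) = 330 - 0.312·618.
So N* = 137/0.66 = 208, and then M* = 618 - 1.09·208 = 391.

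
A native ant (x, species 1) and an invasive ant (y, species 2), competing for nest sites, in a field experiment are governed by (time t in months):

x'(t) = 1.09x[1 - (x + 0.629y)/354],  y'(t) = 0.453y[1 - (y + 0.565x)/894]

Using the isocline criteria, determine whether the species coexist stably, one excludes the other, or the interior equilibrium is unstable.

species 2 excludes species 1

Compare the nullcline intercepts: K1/α12 = 354/0.629 = 563 < K2 = 894; K2/α21 = 894/0.565 = 1580 > K1 = 354.
Since the inequalities point opposite ways, species 2 can invade but species 1 cannot.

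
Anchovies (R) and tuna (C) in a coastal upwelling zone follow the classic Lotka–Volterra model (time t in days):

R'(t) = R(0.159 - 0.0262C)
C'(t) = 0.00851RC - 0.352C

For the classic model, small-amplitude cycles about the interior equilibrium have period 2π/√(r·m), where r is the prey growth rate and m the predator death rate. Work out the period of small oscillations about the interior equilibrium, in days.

T ≈ 26.6 days

Here r = 0.159 and m = 0.352, so r·m = 0.056.
ω = √0.056 = 0.237 per day, hence T = 2π/ω ≈ 26.6 days.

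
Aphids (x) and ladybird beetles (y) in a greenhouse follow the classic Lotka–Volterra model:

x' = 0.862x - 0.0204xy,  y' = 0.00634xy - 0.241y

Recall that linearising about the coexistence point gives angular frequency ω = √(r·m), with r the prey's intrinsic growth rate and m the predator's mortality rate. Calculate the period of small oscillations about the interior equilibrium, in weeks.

T ≈ 13.8 weeks

Here r = 0.862 and m = 0.241, so r·m = 0.208.
ω = √0.208 = 0.456 per week, hence T = 2π/ω ≈ 13.8 weeks.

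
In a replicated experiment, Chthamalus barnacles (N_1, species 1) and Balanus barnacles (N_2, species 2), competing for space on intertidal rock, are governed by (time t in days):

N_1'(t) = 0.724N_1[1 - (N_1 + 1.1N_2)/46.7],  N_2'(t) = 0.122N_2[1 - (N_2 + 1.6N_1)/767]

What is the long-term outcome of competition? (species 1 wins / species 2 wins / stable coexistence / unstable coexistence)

species 2 excludes species 1

Compare the nullcline intercepts: K1/α12 = 46.7/1.1 = 42.5 < K2 = 767; K2/α21 = 767/1.6 = 479 > K1 = 46.7.
Since the inequalities point opposite ways, species 2 can invade but species 1 cannot.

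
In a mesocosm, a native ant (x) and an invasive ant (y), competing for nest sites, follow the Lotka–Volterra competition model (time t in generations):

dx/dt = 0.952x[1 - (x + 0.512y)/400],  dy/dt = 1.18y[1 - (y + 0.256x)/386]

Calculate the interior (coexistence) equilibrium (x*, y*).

Setting both brackets to zero gives the nullclines x + 0.512y = 400 and 0.256x + y = 386.
Substituting y = 386 - 0.256x into the first: x(1 - 0.512·0.256) = 400 - 0.512·386.
So x* = 202/0.869 = 233, and then y* = 386 - 0.256·233 = 326.

x* ≈ 233, y* ≈ 326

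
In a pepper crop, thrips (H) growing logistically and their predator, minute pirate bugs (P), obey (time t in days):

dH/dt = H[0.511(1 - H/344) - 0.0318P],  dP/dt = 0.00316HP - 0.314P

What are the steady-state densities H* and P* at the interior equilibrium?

H* ≈ 99.4, P* ≈ 11.4

From dP/dt = 0 with P > 0: 0.00316H* = 0.314, so H* = 99.4.
Substitute into dH/dt = 0: 0.511(1 - 99.4/344) = 0.0318P*.
The bracket is 0.711, giving P* = 0.363/0.0318 = 11.4.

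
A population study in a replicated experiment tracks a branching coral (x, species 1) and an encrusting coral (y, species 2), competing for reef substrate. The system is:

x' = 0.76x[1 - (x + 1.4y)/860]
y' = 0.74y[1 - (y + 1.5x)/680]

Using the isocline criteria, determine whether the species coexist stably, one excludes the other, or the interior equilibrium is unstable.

unstable coexistence (outcome depends on initial conditions)

Compare the nullcline intercepts: K1/α12 = 860/1.4 = 614 < K2 = 680; K2/α21 = 680/1.5 = 453 < K1 = 860.
Since both are reversed, neither can invade when rare; the interior point is a saddle.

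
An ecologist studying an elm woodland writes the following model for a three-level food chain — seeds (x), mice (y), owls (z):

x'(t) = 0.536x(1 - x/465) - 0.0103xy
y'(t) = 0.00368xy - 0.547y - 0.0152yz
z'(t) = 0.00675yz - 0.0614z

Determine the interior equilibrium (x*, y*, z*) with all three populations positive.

From dz/dt = 0: 0.00675y* = 0.0614, so y* = 9.1.
From dx/dt = 0: 0.536(1 - x*/465) = 0.0103·9.1, giving x* = 465·(1 - 0.175) = 384.
From dy/dt = 0: 0.00368·384 - 0.547 = 0.0152z*, so z* = 0.865/0.0152 = 56.9.

x* ≈ 384, y* ≈ 9.1, z* ≈ 56.9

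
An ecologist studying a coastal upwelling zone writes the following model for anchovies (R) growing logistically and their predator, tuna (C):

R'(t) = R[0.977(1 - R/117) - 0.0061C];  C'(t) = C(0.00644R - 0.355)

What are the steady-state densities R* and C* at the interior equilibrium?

From dC/dt = 0 with C > 0: 0.00644R* = 0.355, so R* = 55.1.
Substitute into dR/dt = 0: 0.977(1 - 55.1/117) = 0.0061C*.
The bracket is 0.529, giving C* = 0.517/0.0061 = 84.7.

R* ≈ 55.1, C* ≈ 84.7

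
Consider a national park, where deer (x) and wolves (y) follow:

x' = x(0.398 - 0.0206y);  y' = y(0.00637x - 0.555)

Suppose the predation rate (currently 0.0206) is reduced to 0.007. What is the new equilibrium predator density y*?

At the interior fixed point, setting dx/dt = 0 with x > 0 fixes y* = (prey growth rate)/(xy coefficient) — independent of the other coefficients.
With the change, y* = 0.398/0.007 = 56.9; it rises from 19.3.

y* ≈ 56.9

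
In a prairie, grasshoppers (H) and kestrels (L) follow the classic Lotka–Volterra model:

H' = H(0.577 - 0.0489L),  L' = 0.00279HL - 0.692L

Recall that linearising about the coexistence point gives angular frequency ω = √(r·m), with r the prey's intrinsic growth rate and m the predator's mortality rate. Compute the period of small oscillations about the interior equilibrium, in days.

T ≈ 9.94 days

Here r = 0.577 and m = 0.692, so r·m = 0.399.
ω = √0.399 = 0.632 per day, hence T = 2π/ω ≈ 9.94 days.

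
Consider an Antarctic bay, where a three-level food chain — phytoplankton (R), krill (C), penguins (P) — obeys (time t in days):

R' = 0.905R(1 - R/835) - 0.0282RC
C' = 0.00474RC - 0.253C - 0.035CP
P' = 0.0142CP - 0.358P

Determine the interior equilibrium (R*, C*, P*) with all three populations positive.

From dP/dt = 0: 0.0142C* = 0.358, so C* = 25.2.
From dR/dt = 0: 0.905(1 - R*/835) = 0.0282·25.2, giving R* = 835·(1 - 0.786) = 179.
From dC/dt = 0: 0.00474·179 - 0.253 = 0.035P*, so P* = 0.596/0.035 = 17.

R* ≈ 179, C* ≈ 25.2, P* ≈ 17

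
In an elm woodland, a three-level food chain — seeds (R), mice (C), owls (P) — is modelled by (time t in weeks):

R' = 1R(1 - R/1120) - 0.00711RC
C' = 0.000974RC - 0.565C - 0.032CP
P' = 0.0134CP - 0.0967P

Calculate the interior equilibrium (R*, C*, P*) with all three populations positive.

R* ≈ 1060, C* ≈ 7.22, P* ≈ 14.7

From dP/dt = 0: 0.0134C* = 0.0967, so C* = 7.22.
From dR/dt = 0: 1(1 - R*/1120) = 0.00711·7.22, giving R* = 1120·(1 - 0.0513) = 1060.
From dC/dt = 0: 0.000974·1060 - 0.565 = 0.032P*, so P* = 0.47/0.032 = 14.7.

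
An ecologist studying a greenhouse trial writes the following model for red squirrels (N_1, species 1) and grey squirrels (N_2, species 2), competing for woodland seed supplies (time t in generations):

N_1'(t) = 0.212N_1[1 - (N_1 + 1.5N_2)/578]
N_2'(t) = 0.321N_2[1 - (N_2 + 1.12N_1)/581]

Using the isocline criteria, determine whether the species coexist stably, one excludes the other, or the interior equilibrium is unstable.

Compare the nullcline intercepts: K1/α12 = 578/1.5 = 385 < K2 = 581; K2/α21 = 581/1.12 = 519 < K1 = 578.
Since both are reversed, neither can invade when rare; the interior point is a saddle.

unstable coexistence (outcome depends on initial conditions)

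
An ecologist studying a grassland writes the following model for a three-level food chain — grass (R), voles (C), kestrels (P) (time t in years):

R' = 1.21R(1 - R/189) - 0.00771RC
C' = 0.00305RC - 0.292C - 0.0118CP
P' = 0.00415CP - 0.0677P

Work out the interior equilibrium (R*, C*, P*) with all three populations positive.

From dP/dt = 0: 0.00415C* = 0.0677, so C* = 16.3.
From dR/dt = 0: 1.21(1 - R*/189) = 0.00771·16.3, giving R* = 189·(1 - 0.104) = 169.
From dC/dt = 0: 0.00305·169 - 0.292 = 0.0118P*, so P* = 0.225/0.0118 = 19.

R* ≈ 169, C* ≈ 16.3, P* ≈ 19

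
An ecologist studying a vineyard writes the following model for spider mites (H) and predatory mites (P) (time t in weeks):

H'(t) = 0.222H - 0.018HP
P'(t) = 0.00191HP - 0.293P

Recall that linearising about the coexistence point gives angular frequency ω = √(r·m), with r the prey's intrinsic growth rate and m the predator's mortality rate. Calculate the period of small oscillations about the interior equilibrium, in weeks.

Here r = 0.222 and m = 0.293, so r·m = 0.065.
ω = √0.065 = 0.255 per week, hence T = 2π/ω ≈ 24.6 weeks.

T ≈ 24.6 weeks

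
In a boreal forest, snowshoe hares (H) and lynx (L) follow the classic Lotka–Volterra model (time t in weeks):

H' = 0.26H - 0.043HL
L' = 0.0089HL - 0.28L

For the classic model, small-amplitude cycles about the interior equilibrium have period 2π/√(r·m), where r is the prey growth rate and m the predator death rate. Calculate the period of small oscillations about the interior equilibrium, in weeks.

Here r = 0.26 and m = 0.28, so r·m = 0.0728.
ω = √0.0728 = 0.27 per week, hence T = 2π/ω ≈ 23.3 weeks.

T ≈ 23.3 weeks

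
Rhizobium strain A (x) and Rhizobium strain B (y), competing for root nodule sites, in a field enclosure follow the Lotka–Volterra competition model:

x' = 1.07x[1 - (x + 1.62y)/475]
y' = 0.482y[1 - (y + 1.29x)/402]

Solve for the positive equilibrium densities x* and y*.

x* ≈ 162, y* ≈ 193

Setting both brackets to zero gives the nullclines x + 1.62y = 475 and 1.29x + y = 402.
Substituting y = 402 - 1.29x into the first: x(1 - 1.62·1.29) = 475 - 1.62·402.
So x* = -176/-1.09 = 162, and then y* = 402 - 1.29·162 = 193.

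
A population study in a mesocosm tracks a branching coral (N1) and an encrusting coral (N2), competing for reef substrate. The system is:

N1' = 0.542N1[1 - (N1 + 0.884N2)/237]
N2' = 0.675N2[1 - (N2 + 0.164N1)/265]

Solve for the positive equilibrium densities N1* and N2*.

Setting both brackets to zero gives the nullclines N1 + 0.884N2 = 237 and 0.164N1 + N2 = 265.
Substituting N2 = 265 - 0.164N1 into the first: N1(1 - 0.884·0.164) = 237 - 0.884·265.
So N1* = 2.74/0.855 = 3.2, and then N2* = 265 - 0.164·3.2 = 264.

N1* ≈ 3.2, N2* ≈ 264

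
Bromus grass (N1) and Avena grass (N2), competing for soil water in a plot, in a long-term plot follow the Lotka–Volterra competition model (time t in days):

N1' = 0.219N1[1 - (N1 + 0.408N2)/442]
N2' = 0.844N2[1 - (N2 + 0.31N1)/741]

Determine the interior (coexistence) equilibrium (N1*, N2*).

N1* ≈ 160, N2* ≈ 691

Setting both brackets to zero gives the nullclines N1 + 0.408N2 = 442 and 0.31N1 + N2 = 741.
Substituting N2 = 741 - 0.31N1 into the first: N1(1 - 0.408·0.31) = 442 - 0.408·741.
So N1* = 140/0.874 = 160, and then N2* = 741 - 0.31·160 = 691.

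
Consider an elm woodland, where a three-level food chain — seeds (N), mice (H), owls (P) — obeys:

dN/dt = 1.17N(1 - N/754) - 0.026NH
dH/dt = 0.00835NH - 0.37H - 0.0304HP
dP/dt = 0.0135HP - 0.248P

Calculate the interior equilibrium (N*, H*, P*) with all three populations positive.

N* ≈ 446, H* ≈ 18.4, P* ≈ 110

From dP/dt = 0: 0.0135H* = 0.248, so H* = 18.4.
From dN/dt = 0: 1.17(1 - N*/754) = 0.026·18.4, giving N* = 754·(1 - 0.408) = 446.
From dH/dt = 0: 0.00835·446 - 0.37 = 0.0304P*, so P* = 3.36/0.0304 = 110.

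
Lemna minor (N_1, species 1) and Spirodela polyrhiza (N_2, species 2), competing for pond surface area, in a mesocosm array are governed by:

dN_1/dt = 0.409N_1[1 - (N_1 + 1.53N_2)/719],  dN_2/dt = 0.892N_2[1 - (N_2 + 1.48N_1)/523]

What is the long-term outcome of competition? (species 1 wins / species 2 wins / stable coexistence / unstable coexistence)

unstable coexistence (outcome depends on initial conditions)

Compare the nullcline intercepts: K1/α12 = 719/1.53 = 470 < K2 = 523; K2/α21 = 523/1.48 = 353 < K1 = 719.
Since both are reversed, neither can invade when rare; the interior point is a saddle.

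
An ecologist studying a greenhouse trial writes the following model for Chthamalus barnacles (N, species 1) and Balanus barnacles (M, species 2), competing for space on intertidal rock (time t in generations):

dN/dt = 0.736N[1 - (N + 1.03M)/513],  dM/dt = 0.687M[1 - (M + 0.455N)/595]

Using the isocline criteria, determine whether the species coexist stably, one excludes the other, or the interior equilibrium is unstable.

species 2 excludes species 1

Compare the nullcline intercepts: K1/α12 = 513/1.03 = 498 < K2 = 595; K2/α21 = 595/0.455 = 1310 > K1 = 513.
Since the inequalities point opposite ways, species 2 can invade but species 1 cannot.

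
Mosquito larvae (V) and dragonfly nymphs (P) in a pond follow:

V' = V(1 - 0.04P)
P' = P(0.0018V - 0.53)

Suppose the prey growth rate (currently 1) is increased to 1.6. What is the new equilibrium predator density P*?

P* ≈ 40

At the interior fixed point, setting dV/dt = 0 with V > 0 fixes P* = (prey growth rate)/(VP coefficient) — independent of the other coefficients.
With the change, P* = 1.6/0.04 = 40; it rises from 25.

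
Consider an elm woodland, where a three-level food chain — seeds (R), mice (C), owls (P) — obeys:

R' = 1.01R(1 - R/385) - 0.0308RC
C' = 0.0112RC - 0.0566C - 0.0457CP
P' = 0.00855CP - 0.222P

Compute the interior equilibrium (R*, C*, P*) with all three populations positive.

From dP/dt = 0: 0.00855C* = 0.222, so C* = 26.
From dR/dt = 0: 1.01(1 - R*/385) = 0.0308·26, giving R* = 385·(1 - 0.792) = 80.2.
From dC/dt = 0: 0.0112·80.2 - 0.0566 = 0.0457P*, so P* = 0.841/0.0457 = 18.4.

R* ≈ 80.2, C* ≈ 26, P* ≈ 18.4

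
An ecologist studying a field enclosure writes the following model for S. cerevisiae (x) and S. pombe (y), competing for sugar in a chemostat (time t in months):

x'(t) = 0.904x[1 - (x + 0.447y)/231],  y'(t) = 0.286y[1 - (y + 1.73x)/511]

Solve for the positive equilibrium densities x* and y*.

Setting both brackets to zero gives the nullclines x + 0.447y = 231 and 1.73x + y = 511.
Substituting y = 511 - 1.73x into the first: x(1 - 0.447·1.73) = 231 - 0.447·511.
So x* = 2.58/0.227 = 11.4, and then y* = 511 - 1.73·11.4 = 491.

x* ≈ 11.4, y* ≈ 491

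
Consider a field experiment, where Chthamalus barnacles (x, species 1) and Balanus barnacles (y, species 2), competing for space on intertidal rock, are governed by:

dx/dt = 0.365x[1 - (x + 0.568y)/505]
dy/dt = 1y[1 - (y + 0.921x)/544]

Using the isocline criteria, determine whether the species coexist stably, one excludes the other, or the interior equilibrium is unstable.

Compare the nullcline intercepts: K1/α12 = 505/0.568 = 889 > K2 = 544; K2/α21 = 544/0.921 = 591 > K1 = 505.
Since both inequalities hold, each species can invade when rare, so the interior equilibrium is stable.

stable coexistence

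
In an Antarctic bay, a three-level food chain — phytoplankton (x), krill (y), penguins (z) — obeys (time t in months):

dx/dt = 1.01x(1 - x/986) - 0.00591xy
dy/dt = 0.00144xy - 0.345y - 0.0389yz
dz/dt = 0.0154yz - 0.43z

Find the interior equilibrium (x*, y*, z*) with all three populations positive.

From dz/dt = 0: 0.0154y* = 0.43, so y* = 27.9.
From dx/dt = 0: 1.01(1 - x*/986) = 0.00591·27.9, giving x* = 986·(1 - 0.163) = 825.
From dy/dt = 0: 0.00144·825 - 0.345 = 0.0389z*, so z* = 0.843/0.0389 = 21.7.

x* ≈ 825, y* ≈ 27.9, z* ≈ 21.7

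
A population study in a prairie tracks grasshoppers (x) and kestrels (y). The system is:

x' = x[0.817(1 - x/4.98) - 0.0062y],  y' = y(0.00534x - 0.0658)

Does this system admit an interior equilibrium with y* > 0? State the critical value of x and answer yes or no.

Threshold x = 12.3; K < 12.3, so no, the predator goes extinct.

The predator equation gives dy/dt > 0 only when x > 0.0658/0.00534 = 12.3.
Without the predator, x → K = 4.98. Since 4.98 < 12.3, the predator cannot invade.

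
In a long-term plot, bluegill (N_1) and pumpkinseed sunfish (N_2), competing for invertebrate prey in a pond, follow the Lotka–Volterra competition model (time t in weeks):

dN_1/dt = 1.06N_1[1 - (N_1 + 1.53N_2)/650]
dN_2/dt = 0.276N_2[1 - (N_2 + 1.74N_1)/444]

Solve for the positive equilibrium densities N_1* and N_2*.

Setting both brackets to zero gives the nullclines N_1 + 1.53N_2 = 650 and 1.74N_1 + N_2 = 444.
Substituting N_2 = 444 - 1.74N_1 into the first: N_1(1 - 1.53·1.74) = 650 - 1.53·444.
So N_1* = -29.3/-1.66 = 17.6, and then N_2* = 444 - 1.74·17.6 = 413.

N_1* ≈ 17.6, N_2* ≈ 413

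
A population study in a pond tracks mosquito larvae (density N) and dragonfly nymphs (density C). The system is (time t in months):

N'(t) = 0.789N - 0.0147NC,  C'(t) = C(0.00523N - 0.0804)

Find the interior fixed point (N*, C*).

Set dC/dt = 0 with C > 0: 0.00523N - 0.0804 = 0, so N* = 0.0804/0.00523 = 15.4.
Set dN/dt = 0 with N > 0: 0.789 - 0.0147C = 0, so C* = 0.789/0.0147 = 53.7.

N* ≈ 15.4, C* ≈ 53.7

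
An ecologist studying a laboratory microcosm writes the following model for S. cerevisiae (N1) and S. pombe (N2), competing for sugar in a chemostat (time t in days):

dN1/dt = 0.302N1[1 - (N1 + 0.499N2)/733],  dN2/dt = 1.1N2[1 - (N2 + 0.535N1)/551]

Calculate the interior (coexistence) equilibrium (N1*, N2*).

Setting both brackets to zero gives the nullclines N1 + 0.499N2 = 733 and 0.535N1 + N2 = 551.
Substituting N2 = 551 - 0.535N1 into the first: N1(1 - 0.499·0.535) = 733 - 0.499·551.
So N1* = 458/0.733 = 625, and then N2* = 551 - 0.535·625 = 217.

N1* ≈ 625, N2* ≈ 217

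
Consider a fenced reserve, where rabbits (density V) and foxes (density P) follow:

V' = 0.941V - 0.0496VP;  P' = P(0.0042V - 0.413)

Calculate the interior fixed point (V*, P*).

V* ≈ 98.3, P* ≈ 19

Set dP/dt = 0 with P > 0: 0.0042V - 0.413 = 0, so V* = 0.413/0.0042 = 98.3.
Set dV/dt = 0 with V > 0: 0.941 - 0.0496P = 0, so P* = 0.941/0.0496 = 19.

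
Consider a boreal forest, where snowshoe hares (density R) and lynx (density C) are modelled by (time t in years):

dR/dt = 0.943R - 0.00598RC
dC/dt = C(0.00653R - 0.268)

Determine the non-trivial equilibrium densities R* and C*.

R* ≈ 41, C* ≈ 158

Set dC/dt = 0 with C > 0: 0.00653R - 0.268 = 0, so R* = 0.268/0.00653 = 41.
Set dR/dt = 0 with R > 0: 0.943 - 0.00598C = 0, so C* = 0.943/0.00598 = 158.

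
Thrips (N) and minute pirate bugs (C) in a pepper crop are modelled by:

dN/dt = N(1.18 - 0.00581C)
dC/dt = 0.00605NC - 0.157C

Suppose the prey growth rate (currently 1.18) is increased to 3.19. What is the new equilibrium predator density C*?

C* ≈ 549

At the interior fixed point, setting dN/dt = 0 with N > 0 fixes C* = (prey growth rate)/(NC coefficient) — independent of the other coefficients.
With the change, C* = 3.19/0.00581 = 549; it rises from 203.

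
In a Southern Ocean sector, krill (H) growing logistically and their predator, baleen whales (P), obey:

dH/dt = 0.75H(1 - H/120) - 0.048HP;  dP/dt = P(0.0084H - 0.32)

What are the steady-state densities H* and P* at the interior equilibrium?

From dP/dt = 0 with P > 0: 0.0084H* = 0.32, so H* = 38.1.
Substitute into dH/dt = 0: 0.75(1 - 38.1/120) = 0.048P*.
The bracket is 0.683, giving P* = 0.512/0.048 = 10.7.

H* ≈ 38.1, P* ≈ 10.7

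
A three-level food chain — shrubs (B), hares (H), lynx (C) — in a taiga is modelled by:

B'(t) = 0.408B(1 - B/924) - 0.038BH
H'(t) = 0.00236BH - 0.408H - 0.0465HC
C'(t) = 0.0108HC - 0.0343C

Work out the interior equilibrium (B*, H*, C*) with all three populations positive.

From dC/dt = 0: 0.0108H* = 0.0343, so H* = 3.18.
From dB/dt = 0: 0.408(1 - B*/924) = 0.038·3.18, giving B* = 924·(1 - 0.296) = 651.
From dH/dt = 0: 0.00236·651 - 0.408 = 0.0465C*, so C* = 1.13/0.0465 = 24.2.

B* ≈ 651, H* ≈ 3.18, C* ≈ 24.2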